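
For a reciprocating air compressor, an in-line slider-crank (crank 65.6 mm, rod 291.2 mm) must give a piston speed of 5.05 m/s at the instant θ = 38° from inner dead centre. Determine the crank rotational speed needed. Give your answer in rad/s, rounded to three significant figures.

For an in-line slider-crank, |v_piston| = rω|sinθ|·[1 + r cosθ/√(L² − r² sin²θ)].
With r = 0.0656 m, L = 0.2912 m, θ = 38°: the bracketed kinematic factor |dx/dθ| = 0.047627 m.
ω = v/|dx/dθ| = 5.05/0.047627 = 106.03 rad/s.

106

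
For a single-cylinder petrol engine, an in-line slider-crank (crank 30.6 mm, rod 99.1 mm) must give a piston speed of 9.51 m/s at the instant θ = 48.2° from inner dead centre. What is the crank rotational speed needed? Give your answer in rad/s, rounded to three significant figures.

For an in-line slider-crank, |v_piston| = rω|sinθ|·[1 + r cosθ/√(L² − r² sin²θ)].
With r = 0.0306 m, L = 0.0991 m, θ = 48.2°: the bracketed kinematic factor |dx/dθ| = 0.027636 m.
ω = v/|dx/dθ| = 9.51/0.027636 = 344.12 rad/s.

344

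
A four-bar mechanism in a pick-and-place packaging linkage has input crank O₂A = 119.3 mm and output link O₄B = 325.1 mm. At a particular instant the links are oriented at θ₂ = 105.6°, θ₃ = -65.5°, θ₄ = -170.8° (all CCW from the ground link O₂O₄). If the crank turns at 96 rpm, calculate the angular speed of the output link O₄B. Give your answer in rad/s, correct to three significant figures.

ω₂ = 10.05 rad/s (from 96 rpm).
Differentiating the loop-closure r₂e^{iθ₂}+r₃e^{iθ₃}=r₁+r₄e^{iθ₄} gives r₂ω₂e^{iθ₂}+r₃ω₃e^{iθ₃}=r₄ω₄e^{iθ₄}.
Eliminating the other unknown: ω₄ = r₂ω₂ sin(θ₂−θ₃) / [r₄ sin(θ₄−θ₃)].
Numerator sine = +0.15471; denominator sine = -0.96456.
Result = 0.1193·10.05·(+0.15471) / (0.3251·(-0.96456)) = -0.59172 rad/s; magnitude 0.59172 rad/s.

0.592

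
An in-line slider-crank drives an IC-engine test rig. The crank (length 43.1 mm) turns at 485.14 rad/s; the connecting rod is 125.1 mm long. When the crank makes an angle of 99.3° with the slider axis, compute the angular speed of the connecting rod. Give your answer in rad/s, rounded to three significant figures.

28.7

ω = 485.1 rad/s
The rod makes angle φ with the slider axis where L sinφ = r sinθ; differentiating, L cosφ·φ̇ = r ω cosθ.
L cosφ = √(L² − r² sin²θ) = 0.11765 m.
|ω_rod| = r ω |cosθ| / √(L² − r² sin²θ) = 0.0431·485.1·0.16160/0.11765 = 28.722 rad/s.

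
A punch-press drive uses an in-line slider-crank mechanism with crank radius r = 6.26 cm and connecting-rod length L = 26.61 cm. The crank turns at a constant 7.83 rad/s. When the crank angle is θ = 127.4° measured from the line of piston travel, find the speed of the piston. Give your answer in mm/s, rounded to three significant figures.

ω = 7.83 rad/s
For an in-line slider-crank, x = r cosθ + √(L² − r² sin²θ), so v = −rω sinθ·[1 + r cosθ/√(L² − r² sin²θ)].
With r = 0.0626 m, L = 0.2661 m, θ = 127.4°: √(L² − r² sin²θ) = 0.26141 m.
v = −0.0626·7.83·0.79441·[1 + 0.0626·-0.60738/0.26141] = -0.33275 m/s.
|v| = 0.33275 m/s = 332.75 mm/s.

333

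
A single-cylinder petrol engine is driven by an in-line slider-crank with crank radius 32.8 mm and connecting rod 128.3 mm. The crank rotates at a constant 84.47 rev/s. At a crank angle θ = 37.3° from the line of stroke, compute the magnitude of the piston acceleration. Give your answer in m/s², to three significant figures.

8020

ω = 2π·84.5 = 530.7 rad/s
x(θ) = r cosθ + √(L² − r² sin²θ); with ω constant, a = ω²·d²x/dθ².
d²x/dθ² = −r cosθ − r²(cos2θ)/√u − r⁴ sin²2θ/(4u^{3/2}),  u = L² − r² sin²θ = 0.0160658 m².
Substituting r = 0.0328 m, L = 0.1283 m, θ = 37.3°: d²x/dθ² = -0.028478 m.
a = ω²·d²x/dθ² = (530.7)²·(-0.028478) = -8021.7 m/s²;  |a| = 8021.7 m/s².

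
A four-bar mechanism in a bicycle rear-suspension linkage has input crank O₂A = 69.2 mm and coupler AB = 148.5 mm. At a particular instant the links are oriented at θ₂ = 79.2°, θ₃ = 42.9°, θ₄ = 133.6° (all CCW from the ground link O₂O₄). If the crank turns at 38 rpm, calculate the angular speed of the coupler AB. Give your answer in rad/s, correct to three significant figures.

ω₂ = 3.979 rad/s (from 38 rpm).
Differentiating the loop-closure r₂e^{iθ₂}+r₃e^{iθ₃}=r₁+r₄e^{iθ₄} gives r₂ω₂e^{iθ₂}+r₃ω₃e^{iθ₃}=r₄ω₄e^{iθ₄}.
Eliminating the other unknown: ω₃ = r₂ω₂ sin(θ₄−θ₂) / [r₃ sin(θ₃−θ₄)].
Numerator sine = +0.81310; denominator sine = -0.99993.
Result = 0.0692·3.979·(+0.81310) / (0.1485·(-0.99993)) = -1.5079 rad/s; magnitude 1.5079 rad/s.

1.51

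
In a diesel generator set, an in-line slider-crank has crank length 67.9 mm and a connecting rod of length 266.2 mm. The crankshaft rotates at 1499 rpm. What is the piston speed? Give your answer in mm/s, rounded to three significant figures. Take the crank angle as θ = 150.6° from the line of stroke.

4060

ω = 2π·1499/60 = 157 rad/s
For an in-line slider-crank, x = r cosθ + √(L² − r² sin²θ), so v = −rω sinθ·[1 + r cosθ/√(L² − r² sin²θ)].
With r = 0.0679 m, L = 0.2662 m, θ = 150.6°: √(L² − r² sin²θ) = 0.2641 m.
v = −0.0679·157·0.49090·[1 + 0.0679·-0.87121/0.2641] = -4.0604 m/s.
|v| = 4.0604 m/s = 4060.4 mm/s.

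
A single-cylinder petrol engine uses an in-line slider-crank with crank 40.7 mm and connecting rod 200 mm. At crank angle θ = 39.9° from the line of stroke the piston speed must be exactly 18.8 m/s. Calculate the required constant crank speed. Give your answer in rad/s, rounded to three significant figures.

622

For an in-line slider-crank, |v_piston| = rω|sinθ|·[1 + r cosθ/√(L² − r² sin²θ)].
With r = 0.0407 m, L = 0.2 m, θ = 39.9°: the bracketed kinematic factor |dx/dθ| = 0.030218 m.
ω = v/|dx/dθ| = 18.8/0.030218 = 622.15 rad/s.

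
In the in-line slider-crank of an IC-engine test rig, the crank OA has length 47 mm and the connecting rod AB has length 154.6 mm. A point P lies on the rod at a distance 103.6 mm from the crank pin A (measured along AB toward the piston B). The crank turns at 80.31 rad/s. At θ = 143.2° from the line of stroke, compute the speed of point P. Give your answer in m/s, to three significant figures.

ω = 80.31 rad/s.  Crank-pin speed |V_A| = rω = 3.7746 m/s, perpendicular to OA.
Rod angle: sinφ = −(r/L) sinθ ⇒ φ = -10.493°; ω_rod = −rω cosθ/√(L²−r²sin²θ) = +19.882 rad/s.
V_P = V_A + ω_rod × AP, with AP = 0.1036 m along the rod.
Components: V_Px = −rω sinθ − a·ω_rod·sinφ = -1.8859 m/s;  V_Py = rω cosθ + a·ω_rod·cosφ = -0.99705 m/s.
|V_P| = √(V_Px² + V_Py²) = 2.1333 m/s.

2.13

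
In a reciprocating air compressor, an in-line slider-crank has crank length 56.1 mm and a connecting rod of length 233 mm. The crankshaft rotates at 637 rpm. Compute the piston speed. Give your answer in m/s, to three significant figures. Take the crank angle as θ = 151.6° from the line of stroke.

1.40

ω = 2π·637/60 = 66.71 rad/s
For an in-line slider-crank, x = r cosθ + √(L² − r² sin²θ), so v = −rω sinθ·[1 + r cosθ/√(L² − r² sin²θ)].
With r = 0.0561 m, L = 0.233 m, θ = 151.6°: √(L² − r² sin²θ) = 0.23147 m.
v = −0.0561·66.71·0.47562·[1 + 0.0561·-0.87965/0.23147] = -1.4004 m/s.
|v| = 1.4004 m/s.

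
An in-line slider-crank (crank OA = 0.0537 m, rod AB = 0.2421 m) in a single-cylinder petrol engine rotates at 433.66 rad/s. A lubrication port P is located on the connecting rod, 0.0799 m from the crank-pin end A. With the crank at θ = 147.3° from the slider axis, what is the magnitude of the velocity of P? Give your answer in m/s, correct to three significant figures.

17.7

ω = 433.7 rad/s.  Crank-pin speed |V_A| = rω = 23.288 m/s, perpendicular to OA.
Rod angle: sinφ = −(r/L) sinθ ⇒ φ = -6.882°; ω_rod = −rω cosθ/√(L²−r²sin²θ) = +81.532 rad/s.
V_P = V_A + ω_rod × AP, with AP = 0.0799 m along the rod.
Components: V_Px = −rω sinθ − a·ω_rod·sinφ = -11.8 m/s;  V_Py = rω cosθ + a·ω_rod·cosφ = -13.129 m/s.
|V_P| = √(V_Px² + V_Py²) = 17.653 m/s.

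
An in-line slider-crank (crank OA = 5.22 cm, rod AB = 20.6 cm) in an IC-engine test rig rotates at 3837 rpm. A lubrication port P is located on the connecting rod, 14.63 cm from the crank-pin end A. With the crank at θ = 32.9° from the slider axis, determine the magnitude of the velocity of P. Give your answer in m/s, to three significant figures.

14.1

ω = 401.8 rad/s.  Crank-pin speed |V_A| = rω = 20.974 m/s, perpendicular to OA.
Rod angle: sinφ = −(r/L) sinθ ⇒ φ = -7.911°; ω_rod = −rω cosθ/√(L²−r²sin²θ) = -86.31 rad/s.
V_P = V_A + ω_rod × AP, with AP = 0.1463 m along the rod.
Components: V_Px = −rω sinθ − a·ω_rod·sinφ = -13.131 m/s;  V_Py = rω cosθ + a·ω_rod·cosφ = +5.1036 m/s.
|V_P| = √(V_Px² + V_Py²) = 14.088 m/s.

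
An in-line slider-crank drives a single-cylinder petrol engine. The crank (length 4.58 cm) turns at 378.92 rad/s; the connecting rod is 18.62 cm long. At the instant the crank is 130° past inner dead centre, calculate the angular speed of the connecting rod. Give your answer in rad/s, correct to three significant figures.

61.0

ω = 378.9 rad/s
The rod makes angle φ with the slider axis where L sinφ = r sinθ; differentiating, L cosφ·φ̇ = r ω cosθ.
L cosφ = √(L² − r² sin²θ) = 0.18286 m.
|ω_rod| = r ω |cosθ| / √(L² − r² sin²θ) = 0.0458·378.9·0.64279/0.18286 = 61.003 rad/s.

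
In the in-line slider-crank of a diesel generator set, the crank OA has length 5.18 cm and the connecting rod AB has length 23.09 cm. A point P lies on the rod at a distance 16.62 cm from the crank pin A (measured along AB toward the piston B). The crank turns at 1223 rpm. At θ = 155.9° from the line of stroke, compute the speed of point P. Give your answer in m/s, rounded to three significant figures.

2.86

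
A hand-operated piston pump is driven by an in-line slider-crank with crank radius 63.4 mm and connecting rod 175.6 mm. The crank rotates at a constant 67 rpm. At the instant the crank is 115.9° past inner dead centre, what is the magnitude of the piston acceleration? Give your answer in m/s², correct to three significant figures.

ω = 2π·67/60 = 7.016 rad/s
x(θ) = r cosθ + √(L² − r² sin²θ); with ω constant, a = ω²·d²x/dθ².
d²x/dθ² = −r cosθ − r²(cos2θ)/√u − r⁴ sin²2θ/(4u^{3/2}),  u = L² − r² sin²θ = 0.0275827 m².
Substituting r = 0.0634 m, L = 0.1756 m, θ = 115.9°: d²x/dθ² = +0.042116 m.
a = ω²·d²x/dθ² = (7.016)²·(+0.042116) = +2.0732 m/s²;  |a| = 2.0732 m/s².

2.07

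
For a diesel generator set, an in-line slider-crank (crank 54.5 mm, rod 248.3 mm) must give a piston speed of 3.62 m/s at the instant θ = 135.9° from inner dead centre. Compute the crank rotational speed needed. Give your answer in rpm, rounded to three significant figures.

For an in-line slider-crank, |v_piston| = rω|sinθ|·[1 + r cosθ/√(L² − r² sin²θ)].
With r = 0.0545 m, L = 0.2483 m, θ = 135.9°: the bracketed kinematic factor |dx/dθ| = 0.031878 m.
ω = v/|dx/dθ| = 3.62/0.031878 = 113.56 rad/s.
N = 60ω/(2π) = 1084.4 rpm.

1080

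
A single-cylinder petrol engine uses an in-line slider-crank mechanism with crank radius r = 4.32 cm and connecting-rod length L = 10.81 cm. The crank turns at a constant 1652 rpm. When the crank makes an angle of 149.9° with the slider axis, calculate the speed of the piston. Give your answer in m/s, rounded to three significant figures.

ω = 2π·1652/60 = 173 rad/s
For an in-line slider-crank, x = r cosθ + √(L² − r² sin²θ), so v = −rω sinθ·[1 + r cosθ/√(L² − r² sin²θ)].
With r = 0.0432 m, L = 0.1081 m, θ = 149.9°: √(L² − r² sin²θ) = 0.10591 m.
v = −0.0432·173·0.50151·[1 + 0.0432·-0.86515/0.10591] = -2.4253 m/s.
|v| = 2.4253 m/s.

2.43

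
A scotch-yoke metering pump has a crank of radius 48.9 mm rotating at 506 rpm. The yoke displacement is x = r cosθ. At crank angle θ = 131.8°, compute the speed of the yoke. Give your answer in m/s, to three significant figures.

ω = 52.99 rad/s (from 506 rpm).
x = r cosθ ⇒ ẋ = −rω sinθ.
|v| = rω|sinθ| = 0.0489·52.99·|sin 131.8°| = 1.9316 m/s.

1.93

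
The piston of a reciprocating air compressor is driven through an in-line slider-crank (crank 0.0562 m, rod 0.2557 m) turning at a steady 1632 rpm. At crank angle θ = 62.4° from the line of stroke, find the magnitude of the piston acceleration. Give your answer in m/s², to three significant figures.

554

ω = 2π·1632/60 = 170.9 rad/s
x(θ) = r cosθ + √(L² − r² sin²θ); with ω constant, a = ω²·d²x/dθ².
d²x/dθ² = −r cosθ − r²(cos2θ)/√u − r⁴ sin²2θ/(4u^{3/2}),  u = L² − r² sin²θ = 0.062902 m².
Substituting r = 0.0562 m, L = 0.2557 m, θ = 62.4°: d²x/dθ² = -0.018957 m.
a = ω²·d²x/dθ² = (170.9)²·(-0.018957) = -553.68 m/s²;  |a| = 553.68 m/s².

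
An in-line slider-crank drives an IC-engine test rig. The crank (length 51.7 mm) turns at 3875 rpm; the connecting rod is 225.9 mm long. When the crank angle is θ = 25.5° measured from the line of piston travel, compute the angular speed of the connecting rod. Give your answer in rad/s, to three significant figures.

ω = 405.8 rad/s (converted from 3875 rpm).
The rod makes angle φ with the slider axis where L sinφ = r sinθ; differentiating, L cosφ·φ̇ = r ω cosθ.
L cosφ = √(L² − r² sin²θ) = 0.2248 m.
|ω_rod| = r ω |cosθ| / √(L² − r² sin²θ) = 0.0517·405.8·0.90259/0.2248 = 84.233 rad/s.

84.2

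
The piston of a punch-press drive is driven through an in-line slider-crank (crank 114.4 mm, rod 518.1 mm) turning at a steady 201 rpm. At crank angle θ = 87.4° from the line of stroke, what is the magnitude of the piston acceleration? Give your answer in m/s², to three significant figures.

ω = 2π·201/60 = 21.05 rad/s
x(θ) = r cosθ + √(L² − r² sin²θ); with ω constant, a = ω²·d²x/dθ².
d²x/dθ² = −r cosθ − r²(cos2θ)/√u − r⁴ sin²2θ/(4u^{3/2}),  u = L² − r² sin²θ = 0.255367 m².
Substituting r = 0.1144 m, L = 0.5181 m, θ = 87.4°: d²x/dθ² = +0.020599 m.
a = ω²·d²x/dθ² = (21.05)²·(+0.020599) = +9.1265 m/s²;  |a| = 9.1265 m/s².

9.13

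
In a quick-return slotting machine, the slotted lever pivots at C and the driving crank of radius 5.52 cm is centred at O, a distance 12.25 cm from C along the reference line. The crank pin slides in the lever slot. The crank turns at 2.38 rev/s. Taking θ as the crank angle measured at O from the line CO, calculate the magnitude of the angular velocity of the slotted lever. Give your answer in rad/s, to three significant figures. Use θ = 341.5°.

4.58

ω = 14.95 rad/s (from 2.38 rev/s).
Crank pin A relative to C: A = (d + r cosθ, r sinθ); lever angle φ = atan2(r sinθ, d + r cosθ).
Differentiating tanφ: φ̇ = rω(d cosθ + r)/(d² + r² + 2dr cosθ).
d² + r² + 2dr cosθ = |CA|² = 0.0308784 m²;  d cosθ + r = +0.17137 m.
|ω_lever| = |0.0552·14.95·+0.17137| / 0.0308784 = 4.5812 rad/s.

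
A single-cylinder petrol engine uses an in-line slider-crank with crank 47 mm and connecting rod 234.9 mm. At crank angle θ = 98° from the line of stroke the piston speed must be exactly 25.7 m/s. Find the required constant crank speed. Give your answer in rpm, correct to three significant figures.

5430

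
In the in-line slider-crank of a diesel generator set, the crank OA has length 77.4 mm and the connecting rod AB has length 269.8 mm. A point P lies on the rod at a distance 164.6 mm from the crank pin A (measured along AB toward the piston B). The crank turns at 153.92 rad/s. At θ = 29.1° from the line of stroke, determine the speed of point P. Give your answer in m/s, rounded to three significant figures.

ω = 153.9 rad/s.  Crank-pin speed |V_A| = rω = 11.913 m/s, perpendicular to OA.
Rod angle: sinφ = −(r/L) sinθ ⇒ φ = -8.020°; ω_rod = −rω cosθ/√(L²−r²sin²θ) = -38.964 rad/s.
V_P = V_A + ω_rod × AP, with AP = 0.1646 m along the rod.
Components: V_Px = −rω sinθ − a·ω_rod·sinφ = -6.6887 m/s;  V_Py = rω cosθ + a·ω_rod·cosφ = +4.0589 m/s.
|V_P| = √(V_Px² + V_Py²) = 7.8239 m/s.

7.82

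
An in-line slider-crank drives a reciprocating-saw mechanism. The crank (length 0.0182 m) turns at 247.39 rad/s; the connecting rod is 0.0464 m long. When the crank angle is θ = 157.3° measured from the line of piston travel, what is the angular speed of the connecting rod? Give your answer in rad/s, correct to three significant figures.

90.6

ω = 247.4 rad/s
The rod makes angle φ with the slider axis where L sinφ = r sinθ; differentiating, L cosφ·φ̇ = r ω cosθ.
L cosφ = √(L² − r² sin²θ) = 0.045865 m.
|ω_rod| = r ω |cosθ| / √(L² − r² sin²θ) = 0.0182·247.4·0.92254/0.045865 = 90.563 rad/s.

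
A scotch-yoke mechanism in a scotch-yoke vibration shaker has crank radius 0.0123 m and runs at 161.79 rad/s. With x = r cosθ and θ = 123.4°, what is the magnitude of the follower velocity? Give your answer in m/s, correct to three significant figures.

1.66

ω = 161.8 rad/s
x = r cosθ ⇒ ẋ = −rω sinθ.
|v| = rω|sinθ| = 0.0123·161.8·|sin 123.4°| = 1.6614 m/s.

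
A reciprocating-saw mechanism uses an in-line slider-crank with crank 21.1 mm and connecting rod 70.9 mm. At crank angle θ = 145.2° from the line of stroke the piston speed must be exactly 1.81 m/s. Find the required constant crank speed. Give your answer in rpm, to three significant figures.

1910

For an in-line slider-crank, |v_piston| = rω|sinθ|·[1 + r cosθ/√(L² − r² sin²θ)].
With r = 0.0211 m, L = 0.0709 m, θ = 145.2°: the bracketed kinematic factor |dx/dθ| = 0.0090559 m.
ω = v/|dx/dθ| = 1.81/0.0090559 = 199.87 rad/s.
N = 60ω/(2π) = 1908.6 rpm.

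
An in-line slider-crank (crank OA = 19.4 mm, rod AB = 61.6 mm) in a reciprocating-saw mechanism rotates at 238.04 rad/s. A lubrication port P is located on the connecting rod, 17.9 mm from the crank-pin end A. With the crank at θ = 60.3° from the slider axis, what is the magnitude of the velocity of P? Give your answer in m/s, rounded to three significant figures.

ω = 238 rad/s.  Crank-pin speed |V_A| = rω = 4.618 m/s, perpendicular to OA.
Rod angle: sinφ = −(r/L) sinθ ⇒ φ = -15.876°; ω_rod = −rω cosθ/√(L²−r²sin²θ) = -38.616 rad/s.
V_P = V_A + ω_rod × AP, with AP = 0.0179 m along the rod.
Components: V_Px = −rω sinθ − a·ω_rod·sinφ = -4.2004 m/s;  V_Py = rω cosθ + a·ω_rod·cosφ = +1.6232 m/s.
|V_P| = √(V_Px² + V_Py²) = 4.5031 m/s.

4.50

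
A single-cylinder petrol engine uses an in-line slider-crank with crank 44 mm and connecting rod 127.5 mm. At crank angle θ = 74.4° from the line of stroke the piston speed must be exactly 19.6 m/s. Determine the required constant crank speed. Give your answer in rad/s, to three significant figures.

421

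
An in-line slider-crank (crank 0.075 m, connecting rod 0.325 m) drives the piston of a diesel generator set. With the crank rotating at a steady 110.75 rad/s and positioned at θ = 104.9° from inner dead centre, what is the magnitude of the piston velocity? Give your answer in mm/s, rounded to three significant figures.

ω = 110.8 rad/s
For an in-line slider-crank, x = r cosθ + √(L² − r² sin²θ), so v = −rω sinθ·[1 + r cosθ/√(L² − r² sin²θ)].
With r = 0.075 m, L = 0.325 m, θ = 104.9°: √(L² − r² sin²θ) = 0.31682 m.
v = −0.075·110.8·0.96638·[1 + 0.075·-0.25713/0.31682] = -7.5383 m/s.
|v| = 7.5383 m/s = 7538.3 mm/s.

7540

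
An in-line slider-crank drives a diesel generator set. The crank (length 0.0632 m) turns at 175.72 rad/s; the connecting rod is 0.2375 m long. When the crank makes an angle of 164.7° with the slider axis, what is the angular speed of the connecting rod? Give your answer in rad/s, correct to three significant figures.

ω = 175.7 rad/s
The rod makes angle φ with the slider axis where L sinφ = r sinθ; differentiating, L cosφ·φ̇ = r ω cosθ.
L cosφ = √(L² − r² sin²θ) = 0.23691 m.
|ω_rod| = r ω |cosθ| / √(L² − r² sin²θ) = 0.0632·175.7·0.96456/0.23691 = 45.214 rad/s.

45.2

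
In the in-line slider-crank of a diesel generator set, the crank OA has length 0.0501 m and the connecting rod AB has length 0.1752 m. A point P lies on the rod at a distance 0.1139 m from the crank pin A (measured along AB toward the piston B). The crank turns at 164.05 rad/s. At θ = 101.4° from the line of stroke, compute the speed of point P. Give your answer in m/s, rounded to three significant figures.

ω = 164.1 rad/s.  Crank-pin speed |V_A| = rω = 8.2189 m/s, perpendicular to OA.
Rod angle: sinφ = −(r/L) sinθ ⇒ φ = -16.279°; ω_rod = −rω cosθ/√(L²−r²sin²θ) = +9.6597 rad/s.
V_P = V_A + ω_rod × AP, with AP = 0.1139 m along the rod.
Components: V_Px = −rω sinθ − a·ω_rod·sinφ = -7.7483 m/s;  V_Py = rω cosθ + a·ω_rod·cosφ = -0.5684 m/s.
|V_P| = √(V_Px² + V_Py²) = 7.7692 m/s.

7.77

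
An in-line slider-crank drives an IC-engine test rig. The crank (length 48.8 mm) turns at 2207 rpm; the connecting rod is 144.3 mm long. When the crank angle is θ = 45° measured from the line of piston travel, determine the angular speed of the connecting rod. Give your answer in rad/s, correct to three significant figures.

ω = 231.1 rad/s (converted from 2207 rpm).
The rod makes angle φ with the slider axis where L sinφ = r sinθ; differentiating, L cosφ·φ̇ = r ω cosθ.
L cosφ = √(L² − r² sin²θ) = 0.14011 m.
|ω_rod| = r ω |cosθ| / √(L² − r² sin²θ) = 0.0488·231.1·0.70711/0.14011 = 56.919 rad/s.

56.9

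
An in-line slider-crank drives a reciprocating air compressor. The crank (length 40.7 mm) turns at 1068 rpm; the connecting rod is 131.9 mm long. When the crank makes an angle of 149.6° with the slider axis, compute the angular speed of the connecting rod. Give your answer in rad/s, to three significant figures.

ω = 111.8 rad/s (converted from 1068 rpm).
The rod makes angle φ with the slider axis where L sinφ = r sinθ; differentiating, L cosφ·φ̇ = r ω cosθ.
L cosφ = √(L² − r² sin²θ) = 0.13028 m.
|ω_rod| = r ω |cosθ| / √(L² − r² sin²θ) = 0.0407·111.8·0.86251/0.13028 = 30.135 rad/s.

30.1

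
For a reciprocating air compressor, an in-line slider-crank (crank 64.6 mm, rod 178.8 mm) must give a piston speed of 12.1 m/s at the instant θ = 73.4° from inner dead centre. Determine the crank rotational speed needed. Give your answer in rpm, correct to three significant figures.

1680

For an in-line slider-crank, |v_piston| = rω|sinθ|·[1 + r cosθ/√(L² − r² sin²θ)].
With r = 0.0646 m, L = 0.1788 m, θ = 73.4°: the bracketed kinematic factor |dx/dθ| = 0.068719 m.
ω = v/|dx/dθ| = 12.1/0.068719 = 176.08 rad/s.
N = 60ω/(2π) = 1681.4 rpm.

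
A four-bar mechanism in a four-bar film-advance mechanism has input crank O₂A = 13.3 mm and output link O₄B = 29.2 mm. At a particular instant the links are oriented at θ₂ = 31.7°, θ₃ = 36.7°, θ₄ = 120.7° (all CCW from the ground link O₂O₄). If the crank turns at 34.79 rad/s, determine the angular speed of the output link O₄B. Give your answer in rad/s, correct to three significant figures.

1.39

ω₂ = 34.79 rad/s
Differentiating the loop-closure r₂e^{iθ₂}+r₃e^{iθ₃}=r₁+r₄e^{iθ₄} gives r₂ω₂e^{iθ₂}+r₃ω₃e^{iθ₃}=r₄ω₄e^{iθ₄}.
Eliminating the other unknown: ω₄ = r₂ω₂ sin(θ₂−θ₃) / [r₄ sin(θ₄−θ₃)].
Numerator sine = -0.08716; denominator sine = +0.99452.
Result = 0.0133·34.79·(-0.08716) / (0.0292·(+0.99452)) = -1.3887 rad/s; magnitude 1.3887 rad/s.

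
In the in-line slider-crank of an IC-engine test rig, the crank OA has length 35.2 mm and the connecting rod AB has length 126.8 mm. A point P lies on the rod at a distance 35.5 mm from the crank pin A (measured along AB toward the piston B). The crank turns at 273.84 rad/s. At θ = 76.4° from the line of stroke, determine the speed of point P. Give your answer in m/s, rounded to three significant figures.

ω = 273.8 rad/s.  Crank-pin speed |V_A| = rω = 9.6392 m/s, perpendicular to OA.
Rod angle: sinφ = −(r/L) sinθ ⇒ φ = -15.653°; ω_rod = −rω cosθ/√(L²−r²sin²θ) = -18.564 rad/s.
V_P = V_A + ω_rod × AP, with AP = 0.0355 m along the rod.
Components: V_Px = −rω sinθ − a·ω_rod·sinφ = -9.5467 m/s;  V_Py = rω cosθ + a·ω_rod·cosφ = +1.632 m/s.
|V_P| = √(V_Px² + V_Py²) = 9.6852 m/s.

9.69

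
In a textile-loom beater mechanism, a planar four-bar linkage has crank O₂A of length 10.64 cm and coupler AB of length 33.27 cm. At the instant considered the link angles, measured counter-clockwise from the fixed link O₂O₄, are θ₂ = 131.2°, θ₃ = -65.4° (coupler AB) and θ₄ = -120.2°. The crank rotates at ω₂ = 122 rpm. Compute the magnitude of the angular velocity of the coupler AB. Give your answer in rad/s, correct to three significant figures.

4.74

ω₂ = 12.78 rad/s (from 122 rpm).
Differentiating the loop-closure r₂e^{iθ₂}+r₃e^{iθ₃}=r₁+r₄e^{iθ₄} gives r₂ω₂e^{iθ₂}+r₃ω₃e^{iθ₃}=r₄ω₄e^{iθ₄}.
Eliminating the other unknown: ω₃ = r₂ω₂ sin(θ₄−θ₂) / [r₃ sin(θ₃−θ₄)].
Numerator sine = +0.94777; denominator sine = +0.81714.
Result = 0.1064·12.78·(+0.94777) / (0.3327·(+0.81714)) = +4.7389 rad/s; magnitude 4.7389 rad/s.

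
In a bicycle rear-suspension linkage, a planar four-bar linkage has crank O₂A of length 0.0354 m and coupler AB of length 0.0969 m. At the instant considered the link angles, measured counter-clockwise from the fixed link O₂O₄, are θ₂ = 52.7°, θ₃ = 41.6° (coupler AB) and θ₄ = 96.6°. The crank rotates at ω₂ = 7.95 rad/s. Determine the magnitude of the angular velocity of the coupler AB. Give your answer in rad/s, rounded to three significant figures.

2.46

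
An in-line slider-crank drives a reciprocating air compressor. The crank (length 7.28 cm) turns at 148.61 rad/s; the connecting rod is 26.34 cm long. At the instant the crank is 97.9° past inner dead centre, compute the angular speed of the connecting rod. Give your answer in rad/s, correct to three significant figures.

5.87

ω = 148.6 rad/s
The rod makes angle φ with the slider axis where L sinφ = r sinθ; differentiating, L cosφ·φ̇ = r ω cosθ.
L cosφ = √(L² − r² sin²θ) = 0.25334 m.
|ω_rod| = r ω |cosθ| / √(L² − r² sin²θ) = 0.0728·148.6·0.13744/0.25334 = 5.8696 rad/s.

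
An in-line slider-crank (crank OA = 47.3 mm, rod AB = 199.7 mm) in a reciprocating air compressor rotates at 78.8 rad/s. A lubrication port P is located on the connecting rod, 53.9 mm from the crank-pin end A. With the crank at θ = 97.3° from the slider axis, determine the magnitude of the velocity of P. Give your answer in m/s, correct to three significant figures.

ω = 78.8 rad/s.  Crank-pin speed |V_A| = rω = 3.7272 m/s, perpendicular to OA.
Rod angle: sinφ = −(r/L) sinθ ⇒ φ = -13.588°; ω_rod = −rω cosθ/√(L²−r²sin²θ) = +2.4398 rad/s.
V_P = V_A + ω_rod × AP, with AP = 0.0539 m along the rod.
Components: V_Px = −rω sinθ − a·ω_rod·sinφ = -3.6661 m/s;  V_Py = rω cosθ + a·ω_rod·cosφ = -0.34577 m/s.
|V_P| = √(V_Px² + V_Py²) = 3.6824 m/s.

3.68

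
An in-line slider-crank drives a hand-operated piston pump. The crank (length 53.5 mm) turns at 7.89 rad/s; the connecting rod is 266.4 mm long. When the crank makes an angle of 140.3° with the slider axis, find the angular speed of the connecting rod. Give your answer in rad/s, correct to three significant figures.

1.23

ω = 7.89 rad/s
The rod makes angle φ with the slider axis where L sinφ = r sinθ; differentiating, L cosφ·φ̇ = r ω cosθ.
L cosφ = √(L² − r² sin²θ) = 0.2642 m.
|ω_rod| = r ω |cosθ| / √(L² − r² sin²θ) = 0.0535·7.89·0.76940/0.2642 = 1.2293 rad/s.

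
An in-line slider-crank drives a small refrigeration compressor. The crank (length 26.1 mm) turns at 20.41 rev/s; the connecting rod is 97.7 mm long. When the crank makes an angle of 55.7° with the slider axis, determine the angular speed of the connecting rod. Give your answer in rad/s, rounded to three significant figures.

ω = 128.2 rad/s (converted from 20.41 rev/s).
The rod makes angle φ with the slider axis where L sinφ = r sinθ; differentiating, L cosφ·φ̇ = r ω cosθ.
L cosφ = √(L² − r² sin²θ) = 0.095291 m.
|ω_rod| = r ω |cosθ| / √(L² − r² sin²θ) = 0.0261·128.2·0.56353/0.095291 = 19.794 rad/s.

19.8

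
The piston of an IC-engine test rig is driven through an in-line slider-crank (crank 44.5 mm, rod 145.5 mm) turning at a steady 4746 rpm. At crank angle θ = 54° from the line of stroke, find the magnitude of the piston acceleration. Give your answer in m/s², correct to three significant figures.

ω = 2π·4746/60 = 497 rad/s
x(θ) = r cosθ + √(L² − r² sin²θ); with ω constant, a = ω²·d²x/dθ².
d²x/dθ² = −r cosθ − r²(cos2θ)/√u − r⁴ sin²2θ/(4u^{3/2}),  u = L² − r² sin²θ = 0.0198742 m².
Substituting r = 0.0445 m, L = 0.1455 m, θ = 54°: d²x/dθ² = -0.022132 m.
a = ω²·d²x/dθ² = (497)²·(-0.022132) = -5466.9 m/s²;  |a| = 5466.9 m/s².

5470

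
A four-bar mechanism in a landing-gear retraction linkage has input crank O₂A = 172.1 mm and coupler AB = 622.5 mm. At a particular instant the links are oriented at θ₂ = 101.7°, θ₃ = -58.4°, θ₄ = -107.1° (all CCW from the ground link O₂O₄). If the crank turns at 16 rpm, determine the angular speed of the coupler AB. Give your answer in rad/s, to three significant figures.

ω₂ = 1.676 rad/s (from 16 rpm).
Differentiating the loop-closure r₂e^{iθ₂}+r₃e^{iθ₃}=r₁+r₄e^{iθ₄} gives r₂ω₂e^{iθ₂}+r₃ω₃e^{iθ₃}=r₄ω₄e^{iθ₄}.
Eliminating the other unknown: ω₃ = r₂ω₂ sin(θ₄−θ₂) / [r₃ sin(θ₃−θ₄)].
Numerator sine = +0.48175; denominator sine = +0.75126.
Result = 0.1721·1.676·(+0.48175) / (0.6225·(+0.75126)) = +0.29705 rad/s; magnitude 0.29705 rad/s.

0.297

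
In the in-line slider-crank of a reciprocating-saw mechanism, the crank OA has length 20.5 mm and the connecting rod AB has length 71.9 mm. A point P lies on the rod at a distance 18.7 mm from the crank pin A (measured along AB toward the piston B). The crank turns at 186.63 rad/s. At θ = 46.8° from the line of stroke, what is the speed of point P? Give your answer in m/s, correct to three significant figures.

3.52

ω = 186.6 rad/s.  Crank-pin speed |V_A| = rω = 3.8259 m/s, perpendicular to OA.
Rod angle: sinφ = −(r/L) sinθ ⇒ φ = -11.996°; ω_rod = −rω cosθ/√(L²−r²sin²θ) = -37.239 rad/s.
V_P = V_A + ω_rod × AP, with AP = 0.0187 m along the rod.
Components: V_Px = −rω sinθ − a·ω_rod·sinφ = -2.9337 m/s;  V_Py = rω cosθ + a·ω_rod·cosφ = +1.9379 m/s.
|V_P| = √(V_Px² + V_Py²) = 3.516 m/s.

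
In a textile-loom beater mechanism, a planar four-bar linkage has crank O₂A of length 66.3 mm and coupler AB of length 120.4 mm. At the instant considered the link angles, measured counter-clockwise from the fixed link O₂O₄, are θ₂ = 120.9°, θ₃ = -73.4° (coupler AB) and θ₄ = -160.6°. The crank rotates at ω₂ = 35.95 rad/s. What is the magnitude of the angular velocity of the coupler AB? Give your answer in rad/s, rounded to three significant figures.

19.4

ω₂ = 35.95 rad/s
Differentiating the loop-closure r₂e^{iθ₂}+r₃e^{iθ₃}=r₁+r₄e^{iθ₄} gives r₂ω₂e^{iθ₂}+r₃ω₃e^{iθ₃}=r₄ω₄e^{iθ₄}.
Eliminating the other unknown: ω₃ = r₂ω₂ sin(θ₄−θ₂) / [r₃ sin(θ₃−θ₄)].
Numerator sine = +0.97992; denominator sine = +0.99881.
Result = 0.0663·35.95·(+0.97992) / (0.1204·(+0.99881)) = +19.422 rad/s; magnitude 19.422 rad/s.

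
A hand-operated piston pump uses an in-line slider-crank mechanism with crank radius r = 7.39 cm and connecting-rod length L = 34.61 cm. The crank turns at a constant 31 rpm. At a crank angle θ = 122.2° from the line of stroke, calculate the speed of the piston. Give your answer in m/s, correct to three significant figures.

ω = 2π·31/60 = 3.246 rad/s
For an in-line slider-crank, x = r cosθ + √(L² − r² sin²θ), so v = −rω sinθ·[1 + r cosθ/√(L² − r² sin²θ)].
With r = 0.0739 m, L = 0.3461 m, θ = 122.2°: √(L² − r² sin²θ) = 0.3404 m.
v = −0.0739·3.246·0.84619·[1 + 0.0739·-0.53288/0.3404] = -0.17952 m/s.
|v| = 0.17952 m/s.

0.180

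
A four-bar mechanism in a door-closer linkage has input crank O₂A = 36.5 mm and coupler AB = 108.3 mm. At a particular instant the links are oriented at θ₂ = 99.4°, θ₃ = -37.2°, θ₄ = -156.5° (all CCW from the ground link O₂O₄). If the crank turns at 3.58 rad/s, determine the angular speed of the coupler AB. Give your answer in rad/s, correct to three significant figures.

ω₂ = 3.58 rad/s
Differentiating the loop-closure r₂e^{iθ₂}+r₃e^{iθ₃}=r₁+r₄e^{iθ₄} gives r₂ω₂e^{iθ₂}+r₃ω₃e^{iθ₃}=r₄ω₄e^{iθ₄}.
Eliminating the other unknown: ω₃ = r₂ω₂ sin(θ₄−θ₂) / [r₃ sin(θ₃−θ₄)].
Numerator sine = +0.96987; denominator sine = +0.87207.
Result = 0.0365·3.58·(+0.96987) / (0.1083·(+0.87207)) = +1.3419 rad/s; magnitude 1.3419 rad/s.

1.34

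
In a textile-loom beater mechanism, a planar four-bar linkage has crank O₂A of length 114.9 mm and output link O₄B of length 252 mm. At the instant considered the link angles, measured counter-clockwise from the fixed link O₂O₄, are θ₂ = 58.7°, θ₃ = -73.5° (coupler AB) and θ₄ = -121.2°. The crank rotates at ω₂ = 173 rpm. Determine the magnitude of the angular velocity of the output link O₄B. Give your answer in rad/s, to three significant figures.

ω₂ = 18.12 rad/s (from 173 rpm).
Differentiating the loop-closure r₂e^{iθ₂}+r₃e^{iθ₃}=r₁+r₄e^{iθ₄} gives r₂ω₂e^{iθ₂}+r₃ω₃e^{iθ₃}=r₄ω₄e^{iθ₄}.
Eliminating the other unknown: ω₄ = r₂ω₂ sin(θ₂−θ₃) / [r₄ sin(θ₄−θ₃)].
Numerator sine = +0.74080; denominator sine = -0.73963.
Result = 0.1149·18.12·(+0.74080) / (0.252·(-0.73963)) = -8.2734 rad/s; magnitude 8.2734 rad/s.

8.27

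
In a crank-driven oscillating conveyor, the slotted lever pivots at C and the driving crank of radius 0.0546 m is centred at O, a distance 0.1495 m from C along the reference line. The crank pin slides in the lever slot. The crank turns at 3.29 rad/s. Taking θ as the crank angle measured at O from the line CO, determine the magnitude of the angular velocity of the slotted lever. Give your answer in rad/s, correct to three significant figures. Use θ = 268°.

ω = 3.29 rad/s
Crank pin A relative to C: A = (d + r cosθ, r sinθ); lever angle φ = atan2(r sinθ, d + r cosθ).
Differentiating tanφ: φ̇ = rω(d cosθ + r)/(d² + r² + 2dr cosθ).
d² + r² + 2dr cosθ = |CA|² = 0.0247617 m²;  d cosθ + r = +0.049383 m.
|ω_lever| = |0.0546·3.29·+0.049383| / 0.0247617 = 0.35825 rad/s.

0.358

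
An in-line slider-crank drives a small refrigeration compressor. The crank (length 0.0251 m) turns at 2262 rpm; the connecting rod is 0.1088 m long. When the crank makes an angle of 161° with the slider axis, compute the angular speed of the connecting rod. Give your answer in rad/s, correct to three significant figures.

51.8

ω = 236.9 rad/s (converted from 2262 rpm).
The rod makes angle φ with the slider axis where L sinφ = r sinθ; differentiating, L cosφ·φ̇ = r ω cosθ.
L cosφ = √(L² − r² sin²θ) = 0.10849 m.
|ω_rod| = r ω |cosθ| / √(L² − r² sin²θ) = 0.0251·236.9·0.94552/0.10849 = 51.816 rad/s.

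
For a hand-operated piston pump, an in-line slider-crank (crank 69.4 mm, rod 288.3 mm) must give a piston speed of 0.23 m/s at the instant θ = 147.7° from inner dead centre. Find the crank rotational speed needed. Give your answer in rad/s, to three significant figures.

For an in-line slider-crank, |v_piston| = rω|sinθ|·[1 + r cosθ/√(L² − r² sin²θ)].
With r = 0.0694 m, L = 0.2883 m, θ = 147.7°: the bracketed kinematic factor |dx/dθ| = 0.029475 m.
ω = v/|dx/dθ| = 0.23/0.029475 = 7.8032 rad/s.

7.80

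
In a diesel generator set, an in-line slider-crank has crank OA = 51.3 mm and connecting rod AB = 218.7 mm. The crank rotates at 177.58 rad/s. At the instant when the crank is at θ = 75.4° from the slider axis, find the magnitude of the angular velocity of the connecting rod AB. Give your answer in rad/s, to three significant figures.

ω = 177.6 rad/s
The rod makes angle φ with the slider axis where L sinφ = r sinθ; differentiating, L cosφ·φ̇ = r ω cosθ.
L cosφ = √(L² − r² sin²θ) = 0.21299 m.
|ω_rod| = r ω |cosθ| / √(L² − r² sin²θ) = 0.0513·177.6·0.25207/0.21299 = 10.781 rad/s.

10.8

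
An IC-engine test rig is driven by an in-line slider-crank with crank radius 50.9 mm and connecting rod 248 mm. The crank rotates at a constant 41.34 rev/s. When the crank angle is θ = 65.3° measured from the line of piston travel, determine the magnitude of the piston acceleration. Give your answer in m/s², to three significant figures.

ω = 2π·41.3 = 259.7 rad/s
x(θ) = r cosθ + √(L² − r² sin²θ); with ω constant, a = ω²·d²x/dθ².
d²x/dθ² = −r cosθ − r²(cos2θ)/√u − r⁴ sin²2θ/(4u^{3/2}),  u = L² − r² sin²θ = 0.0593656 m².
Substituting r = 0.0509 m, L = 0.248 m, θ = 65.3°: d²x/dθ² = -0.014416 m.
a = ω²·d²x/dθ² = (259.7)²·(-0.014416) = -972.65 m/s²;  |a| = 972.65 m/s².

973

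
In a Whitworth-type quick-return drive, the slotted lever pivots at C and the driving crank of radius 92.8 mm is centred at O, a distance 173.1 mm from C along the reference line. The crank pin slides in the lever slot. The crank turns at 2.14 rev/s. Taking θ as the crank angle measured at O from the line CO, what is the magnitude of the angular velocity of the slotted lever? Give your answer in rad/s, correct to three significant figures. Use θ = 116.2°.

ω = 13.45 rad/s (from 2.14 rev/s).
Crank pin A relative to C: A = (d + r cosθ, r sinθ); lever angle φ = atan2(r sinθ, d + r cosθ).
Differentiating tanφ: φ̇ = rω(d cosθ + r)/(d² + r² + 2dr cosθ).
d² + r² + 2dr cosθ = |CA|² = 0.024391 m²;  d cosθ + r = +0.016375 m.
|ω_lever| = |0.0928·13.45·+0.016375| / 0.024391 = 0.83773 rad/s.

0.838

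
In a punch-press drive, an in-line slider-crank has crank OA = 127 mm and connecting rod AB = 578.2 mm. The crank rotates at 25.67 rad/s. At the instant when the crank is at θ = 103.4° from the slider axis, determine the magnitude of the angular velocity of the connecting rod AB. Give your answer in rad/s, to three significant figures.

ω = 25.67 rad/s
The rod makes angle φ with the slider axis where L sinφ = r sinθ; differentiating, L cosφ·φ̇ = r ω cosθ.
L cosφ = √(L² − r² sin²θ) = 0.56485 m.
|ω_rod| = r ω |cosθ| / √(L² − r² sin²θ) = 0.127·25.67·0.23175/0.56485 = 1.3376 rad/s.

1.34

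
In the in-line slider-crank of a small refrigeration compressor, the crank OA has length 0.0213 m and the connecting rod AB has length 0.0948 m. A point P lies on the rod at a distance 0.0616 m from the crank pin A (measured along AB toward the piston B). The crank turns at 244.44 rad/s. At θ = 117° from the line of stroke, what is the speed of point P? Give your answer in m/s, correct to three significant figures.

ω = 244.4 rad/s.  Crank-pin speed |V_A| = rω = 5.2066 m/s, perpendicular to OA.
Rod angle: sinφ = −(r/L) sinθ ⇒ φ = -11.548°; ω_rod = −rω cosθ/√(L²−r²sin²θ) = +25.449 rad/s.
V_P = V_A + ω_rod × AP, with AP = 0.0616 m along the rod.
Components: V_Px = −rω sinθ − a·ω_rod·sinφ = -4.3253 m/s;  V_Py = rω cosθ + a·ω_rod·cosφ = -0.82781 m/s.
|V_P| = √(V_Px² + V_Py²) = 4.4038 m/s.

4.40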